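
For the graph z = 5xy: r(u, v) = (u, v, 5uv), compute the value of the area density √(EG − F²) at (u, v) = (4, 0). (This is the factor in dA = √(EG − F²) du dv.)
√(EG − F²)|_{(4, 0)} = sqrt(401)

E = 25*v^2 + 1, F = 25*u*v, G = 25*u^2 + 1, so EG − F² = 25*u^2 + 25*v^2 + 1. Taking the positive square root: √(EG − F²) = sqrt(25*u^2 + 25*v^2 + 1). At (u, v) = (4, 0): sqrt(401).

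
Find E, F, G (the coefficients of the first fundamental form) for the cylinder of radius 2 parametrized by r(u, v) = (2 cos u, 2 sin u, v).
E = 4;  F = 0;  G = 1

Compute partials: r_u = (-2*sin(u), 2*cos(u), 0), r_v = (0, 0, 1). Then
  E = r_u · r_u = 4,
  F = r_u · r_v = 0,
  G = r_v · r_v = 1.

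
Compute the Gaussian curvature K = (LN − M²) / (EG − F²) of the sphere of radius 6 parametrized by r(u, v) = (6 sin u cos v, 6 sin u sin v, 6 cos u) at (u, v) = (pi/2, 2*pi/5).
K = 1/36

Coefficients of the first fundamental form: E = 36, F = 0, G = 36*sin(u)^2.
Coefficients of the second fundamental form: L = -6*sin(u)/Abs(sin(u)), M = 0, N = -6*sin(u)^3/Abs(sin(u)).
Assemble K = (LN − M²)/(EG − F²) = 1/36. At (u, v) = (pi/2, 2*pi/5): K = 1/36.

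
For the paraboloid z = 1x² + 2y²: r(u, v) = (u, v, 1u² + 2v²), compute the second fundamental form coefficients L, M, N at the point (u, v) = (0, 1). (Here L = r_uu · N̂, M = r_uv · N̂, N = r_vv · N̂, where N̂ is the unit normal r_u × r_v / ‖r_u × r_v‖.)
L = 2*sqrt(17)/17;  M = 0;  N = 4*sqrt(17)/17

Compute the unit normal N̂(u, v) = (-2*u/sqrt(4*u^2 + 16*v^2 + 1), -4*v/sqrt(4*u^2 + 16*v^2 + 1), 1/sqrt(4*u^2 + 16*v^2 + 1)), and the second partials r_uu, r_uv, r_vv. Take dot products:
  L(u, v) = r_uu · N̂ = 2/sqrt(4*u^2 + 16*v^2 + 1),
  M(u, v) = r_uv · N̂ = 0,
  N(u, v) = r_vv · N̂ = 4/sqrt(4*u^2 + 16*v^2 + 1).
Evaluating at (u, v) = (0, 1):
  L = 2*sqrt(17)/17, M = 0, N = 4*sqrt(17)/17.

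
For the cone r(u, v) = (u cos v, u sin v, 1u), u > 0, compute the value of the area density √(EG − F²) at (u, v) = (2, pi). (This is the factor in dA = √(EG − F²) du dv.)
√(EG − F²)|_{(2, pi)} = 2*sqrt(2)

E = 2, F = 0, G = u^2, so EG − F² = 2*u^2. Taking the positive square root: √(EG − F²) = sqrt(2)*Abs(u). At (u, v) = (2, pi): 2*sqrt(2).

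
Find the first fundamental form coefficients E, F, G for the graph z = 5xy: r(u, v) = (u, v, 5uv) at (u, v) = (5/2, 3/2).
E = 229/4;  F = 375/4;  G = 629/4

Partials: r_u = (1, 0, 5*v), r_v = (0, 1, 5*u). As functions of (u, v):
  E = r_u · r_u = 25*v^2 + 1,
  F = r_u · r_v = 25*u*v,
  G = r_v · r_v = 25*u^2 + 1.
Evaluating at (u, v) = (5/2, 3/2): E = 229/4, F = 375/4, G = 629/4.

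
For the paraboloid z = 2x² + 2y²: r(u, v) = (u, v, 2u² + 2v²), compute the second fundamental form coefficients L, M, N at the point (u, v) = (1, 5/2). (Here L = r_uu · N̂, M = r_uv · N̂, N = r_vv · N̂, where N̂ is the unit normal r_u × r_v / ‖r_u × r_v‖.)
L = 4*sqrt(13)/39;  M = 0;  N = 4*sqrt(13)/39

Compute the unit normal N̂(u, v) = (-4*u/sqrt(16*u^2 + 16*v^2 + 1), -4*v/sqrt(16*u^2 + 16*v^2 + 1), 1/sqrt(16*u^2 + 16*v^2 + 1)), and the second partials r_uu, r_uv, r_vv. Take dot products:
  L(u, v) = r_uu · N̂ = 4/sqrt(16*u^2 + 16*v^2 + 1),
  M(u, v) = r_uv · N̂ = 0,
  N(u, v) = r_vv · N̂ = 4/sqrt(16*u^2 + 16*v^2 + 1).
Evaluating at (u, v) = (1, 5/2):
  L = 4*sqrt(13)/39, M = 0, N = 4*sqrt(13)/39.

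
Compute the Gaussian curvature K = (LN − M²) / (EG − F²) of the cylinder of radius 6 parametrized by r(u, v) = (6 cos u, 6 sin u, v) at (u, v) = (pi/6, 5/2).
K = 0

Coefficients of the first fundamental form: E = 36, F = 0, G = 1.
Coefficients of the second fundamental form: L = -6, M = 0, N = 0.
Assemble K = (LN − M²)/(EG − F²) = 0. At (u, v) = (pi/6, 5/2): K = 0.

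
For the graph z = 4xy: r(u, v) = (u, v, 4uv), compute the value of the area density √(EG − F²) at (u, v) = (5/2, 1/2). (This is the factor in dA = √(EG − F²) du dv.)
√(EG − F²)|_{(5/2, 1/2)} = sqrt(105)

E = 16*v^2 + 1, F = 16*u*v, G = 16*u^2 + 1, so EG − F² = 16*u^2 + 16*v^2 + 1. Taking the positive square root: √(EG − F²) = sqrt(16*u^2 + 16*v^2 + 1). At (u, v) = (5/2, 1/2): sqrt(105).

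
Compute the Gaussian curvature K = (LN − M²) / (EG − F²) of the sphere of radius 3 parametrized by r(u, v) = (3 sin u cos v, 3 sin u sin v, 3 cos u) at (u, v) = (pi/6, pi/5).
K = 1/9

Coefficients of the first fundamental form: E = 9, F = 0, G = 9*sin(u)^2.
Coefficients of the second fundamental form: L = -3*sin(u)/Abs(sin(u)), M = 0, N = -3*sin(u)^3/Abs(sin(u)).
Assemble K = (LN − M²)/(EG − F²) = 1/9. At (u, v) = (pi/6, pi/5): K = 1/9.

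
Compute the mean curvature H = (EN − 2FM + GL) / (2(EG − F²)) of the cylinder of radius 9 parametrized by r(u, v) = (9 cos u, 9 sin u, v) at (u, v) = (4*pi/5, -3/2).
H = -1/18

With E = 81, F = 0, G = 1, L = -9, M = 0, N = 0, assemble
  H = (EN − 2FM + GL) / (2(EG − F²)) = -1/18.
At (u, v) = (4*pi/5, -3/2): H = -1/18.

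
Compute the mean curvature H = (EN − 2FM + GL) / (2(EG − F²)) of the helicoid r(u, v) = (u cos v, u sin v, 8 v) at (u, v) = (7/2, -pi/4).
H = 0

With E = 1, F = 0, G = u^2 + 64, L = 0, M = -8/sqrt(u^2 + 64), N = 0, assemble
  H = (EN − 2FM + GL) / (2(EG − F²)) = 0.
At (u, v) = (7/2, -pi/4): H = 0.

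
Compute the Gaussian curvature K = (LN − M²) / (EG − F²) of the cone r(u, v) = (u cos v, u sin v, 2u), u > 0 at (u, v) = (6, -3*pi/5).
K = 0

Coefficients of the first fundamental form: E = 5, F = 0, G = u^2.
Coefficients of the second fundamental form: L = 0, M = 0, N = 2*sqrt(5)*u^2/(5*Abs(u)).
Assemble K = (LN − M²)/(EG − F²) = 0. At (u, v) = (6, -3*pi/5): K = 0.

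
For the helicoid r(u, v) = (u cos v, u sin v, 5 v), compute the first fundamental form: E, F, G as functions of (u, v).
E = 1;  F = 0;  G = u^2 + 25

Compute partials: r_u = (cos(v), sin(v), 0), r_v = (-u*sin(v), u*cos(v), 5). Then
  E = r_u · r_u = 1,
  F = r_u · r_v = 0,
  G = r_v · r_v = u^2 + 25.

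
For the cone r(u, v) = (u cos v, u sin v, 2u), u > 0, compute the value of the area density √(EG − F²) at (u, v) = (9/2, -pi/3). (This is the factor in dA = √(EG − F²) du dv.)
√(EG − F²)|_{(9/2, -pi/3)} = 9*sqrt(5)/2

E = 5, F = 0, G = u^2, so EG − F² = 5*u^2. Taking the positive square root: √(EG − F²) = sqrt(5)*Abs(u). At (u, v) = (9/2, -pi/3): 9*sqrt(5)/2.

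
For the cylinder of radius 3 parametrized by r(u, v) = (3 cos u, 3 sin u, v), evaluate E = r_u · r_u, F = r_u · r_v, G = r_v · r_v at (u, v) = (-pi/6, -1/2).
E = 9;  F = 0;  G = 1

Partials: r_u = (-3*sin(u), 3*cos(u), 0), r_v = (0, 0, 1). As functions of (u, v):
  E = r_u · r_u = 9,
  F = r_u · r_v = 0,
  G = r_v · r_v = 1.
Evaluating at (u, v) = (-pi/6, -1/2): E = 9, F = 0, G = 1.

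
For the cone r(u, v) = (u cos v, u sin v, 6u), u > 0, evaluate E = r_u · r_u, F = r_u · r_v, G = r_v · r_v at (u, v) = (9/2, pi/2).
E = 37;  F = 0;  G = 81/4

Partials: r_u = (cos(v), sin(v), 6), r_v = (-u*sin(v), u*cos(v), 0). As functions of (u, v):
  E = r_u · r_u = 37,
  F = r_u · r_v = 0,
  G = r_v · r_v = u^2.
Evaluating at (u, v) = (9/2, pi/2): E = 37, F = 0, G = 81/4.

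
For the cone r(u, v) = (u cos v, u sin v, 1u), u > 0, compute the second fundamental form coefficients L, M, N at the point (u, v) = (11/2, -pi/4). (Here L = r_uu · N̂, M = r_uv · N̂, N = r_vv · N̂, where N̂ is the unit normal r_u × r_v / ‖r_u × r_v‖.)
L = 0;  M = 0;  N = 11*sqrt(2)/4

Compute the unit normal N̂(u, v) = (-sqrt(2)*u*cos(v)/(2*Abs(u)), -sqrt(2)*u*sin(v)/(2*Abs(u)), sqrt(2)*u/(2*Abs(u))), and the second partials r_uu, r_uv, r_vv. Take dot products:
  L(u, v) = r_uu · N̂ = 0,
  M(u, v) = r_uv · N̂ = 0,
  N(u, v) = r_vv · N̂ = sqrt(2)*u^2/(2*Abs(u)).
Evaluating at (u, v) = (11/2, -pi/4):
  L = 0, M = 0, N = 11*sqrt(2)/4.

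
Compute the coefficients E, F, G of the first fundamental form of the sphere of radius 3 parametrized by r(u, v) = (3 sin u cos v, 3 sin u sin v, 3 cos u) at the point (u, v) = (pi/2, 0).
E = 9;  F = 0;  G = 9

Partials: r_u = (3*cos(u)*cos(v), 3*sin(v)*cos(u), -3*sin(u)), r_v = (-3*sin(u)*sin(v), 3*sin(u)*cos(v), 0). As functions of (u, v):
  E = r_u · r_u = 9,
  F = r_u · r_v = 0,
  G = r_v · r_v = 9*sin(u)^2.
Evaluating at (u, v) = (pi/2, 0): E = 9, F = 0, G = 9.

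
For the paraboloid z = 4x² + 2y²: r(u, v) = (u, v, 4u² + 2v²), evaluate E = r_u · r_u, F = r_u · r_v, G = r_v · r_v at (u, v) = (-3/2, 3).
E = 145;  F = -144;  G = 145

Partials: r_u = (1, 0, 8*u), r_v = (0, 1, 4*v). As functions of (u, v):
  E = r_u · r_u = 64*u^2 + 1,
  F = r_u · r_v = 32*u*v,
  G = r_v · r_v = 16*v^2 + 1.
Evaluating at (u, v) = (-3/2, 3): E = 145, F = -144, G = 145.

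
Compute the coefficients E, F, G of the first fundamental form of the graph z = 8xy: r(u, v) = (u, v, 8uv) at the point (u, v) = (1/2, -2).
E = 257;  F = -64;  G = 17

Partials: r_u = (1, 0, 8*v), r_v = (0, 1, 8*u). As functions of (u, v):
  E = r_u · r_u = 64*v^2 + 1,
  F = r_u · r_v = 64*u*v,
  G = r_v · r_v = 64*u^2 + 1.
Evaluating at (u, v) = (1/2, -2): E = 257, F = -64, G = 17.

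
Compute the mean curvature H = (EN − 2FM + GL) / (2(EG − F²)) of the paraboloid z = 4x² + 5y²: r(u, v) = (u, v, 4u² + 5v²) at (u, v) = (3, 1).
H = 3289*sqrt(677)/458329

With E = 64*u^2 + 1, F = 80*u*v, G = 100*v^2 + 1, L = 8/sqrt(64*u^2 + 100*v^2 + 1), M = 0, N = 10/sqrt(64*u^2 + 100*v^2 + 1), assemble
  H = (EN − 2FM + GL) / (2(EG − F²)) = (320*u^2 + 400*v^2 + 9)/(64*u^2 + 100*v^2 + 1)^(3/2).
At (u, v) = (3, 1): H = 3289*sqrt(677)/458329.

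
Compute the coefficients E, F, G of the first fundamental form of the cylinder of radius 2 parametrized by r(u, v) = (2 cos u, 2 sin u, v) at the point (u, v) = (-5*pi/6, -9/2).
E = 4;  F = 0;  G = 1

Partials: r_u = (-2*sin(u), 2*cos(u), 0), r_v = (0, 0, 1). As functions of (u, v):
  E = r_u · r_u = 4,
  F = r_u · r_v = 0,
  G = r_v · r_v = 1.
Evaluating at (u, v) = (-5*pi/6, -9/2): E = 4, F = 0, G = 1.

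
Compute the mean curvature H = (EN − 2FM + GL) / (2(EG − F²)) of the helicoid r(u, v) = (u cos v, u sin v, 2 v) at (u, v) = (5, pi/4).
H = 0

With E = 1, F = 0, G = u^2 + 4, L = 0, M = -2/sqrt(u^2 + 4), N = 0, assemble
  H = (EN − 2FM + GL) / (2(EG − F²)) = 0.
At (u, v) = (5, pi/4): H = 0.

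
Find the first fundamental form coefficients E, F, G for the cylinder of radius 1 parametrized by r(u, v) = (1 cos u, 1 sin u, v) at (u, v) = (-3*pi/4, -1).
E = 1;  F = 0;  G = 1

Partials: r_u = (-sin(u), cos(u), 0), r_v = (0, 0, 1). As functions of (u, v):
  E = r_u · r_u = 1,
  F = r_u · r_v = 0,
  G = r_v · r_v = 1.
Evaluating at (u, v) = (-3*pi/4, -1): E = 1, F = 0, G = 1.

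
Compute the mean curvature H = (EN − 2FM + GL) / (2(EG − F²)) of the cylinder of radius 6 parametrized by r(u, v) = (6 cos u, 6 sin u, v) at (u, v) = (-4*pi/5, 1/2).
H = -1/12

With E = 36, F = 0, G = 1, L = -6, M = 0, N = 0, assemble
  H = (EN − 2FM + GL) / (2(EG − F²)) = -1/12.
At (u, v) = (-4*pi/5, 1/2): H = -1/12.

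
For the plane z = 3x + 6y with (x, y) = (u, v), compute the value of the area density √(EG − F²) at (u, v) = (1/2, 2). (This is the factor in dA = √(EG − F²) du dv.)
√(EG − F²)|_{(1/2, 2)} = sqrt(46)

E = 10, F = 18, G = 37, so EG − F² = 46. Taking the positive square root: √(EG − F²) = sqrt(46). At (u, v) = (1/2, 2): sqrt(46).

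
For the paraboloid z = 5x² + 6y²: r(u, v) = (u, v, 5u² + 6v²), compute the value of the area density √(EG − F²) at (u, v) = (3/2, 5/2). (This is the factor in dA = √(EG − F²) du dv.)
√(EG − F²)|_{(3/2, 5/2)} = sqrt(1126)

E = 100*u^2 + 1, F = 120*u*v, G = 144*v^2 + 1, so EG − F² = 100*u^2 + 144*v^2 + 1. Taking the positive square root: √(EG − F²) = sqrt(100*u^2 + 144*v^2 + 1). At (u, v) = (3/2, 5/2): sqrt(1126).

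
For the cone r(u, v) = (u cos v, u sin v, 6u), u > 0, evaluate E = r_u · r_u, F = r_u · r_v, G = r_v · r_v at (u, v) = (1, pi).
E = 37;  F = 0;  G = 1

Partials: r_u = (cos(v), sin(v), 6), r_v = (-u*sin(v), u*cos(v), 0). As functions of (u, v):
  E = r_u · r_u = 37,
  F = r_u · r_v = 0,
  G = r_v · r_v = u^2.
Evaluating at (u, v) = (1, pi): E = 37, F = 0, G = 1.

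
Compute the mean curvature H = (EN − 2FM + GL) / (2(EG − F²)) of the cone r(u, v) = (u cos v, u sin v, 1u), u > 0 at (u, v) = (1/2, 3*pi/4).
H = sqrt(2)/2

With E = 2, F = 0, G = u^2, L = 0, M = 0, N = sqrt(2)*u^2/(2*Abs(u)), assemble
  H = (EN − 2FM + GL) / (2(EG − F²)) = sqrt(2)/(4*Abs(u)).
At (u, v) = (1/2, 3*pi/4): H = sqrt(2)/2.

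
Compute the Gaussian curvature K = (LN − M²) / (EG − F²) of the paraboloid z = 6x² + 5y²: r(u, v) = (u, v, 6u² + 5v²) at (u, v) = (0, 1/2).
K = 30/169

Coefficients of the first fundamental form: E = 144*u^2 + 1, F = 120*u*v, G = 100*v^2 + 1.
Coefficients of the second fundamental form: L = 12/sqrt(144*u^2 + 100*v^2 + 1), M = 0, N = 10/sqrt(144*u^2 + 100*v^2 + 1).
Assemble K = (LN − M²)/(EG − F²) = 120/(20736*u^4 + 28800*u^2*v^2 + 288*u^2 + 10000*v^4 + 200*v^2 + 1). At (u, v) = (0, 1/2): K = 30/169.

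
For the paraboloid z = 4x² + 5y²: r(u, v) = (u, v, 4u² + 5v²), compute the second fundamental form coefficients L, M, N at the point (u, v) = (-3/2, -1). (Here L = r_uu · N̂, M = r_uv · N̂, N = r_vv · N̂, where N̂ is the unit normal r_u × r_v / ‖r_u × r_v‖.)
L = 8*sqrt(5)/35;  M = 0;  N = 2*sqrt(5)/7

Compute the unit normal N̂(u, v) = (-8*u/sqrt(64*u^2 + 100*v^2 + 1), -10*v/sqrt(64*u^2 + 100*v^2 + 1), 1/sqrt(64*u^2 + 100*v^2 + 1)), and the second partials r_uu, r_uv, r_vv. Take dot products:
  L(u, v) = r_uu · N̂ = 8/sqrt(64*u^2 + 100*v^2 + 1),
  M(u, v) = r_uv · N̂ = 0,
  N(u, v) = r_vv · N̂ = 10/sqrt(64*u^2 + 100*v^2 + 1).
Evaluating at (u, v) = (-3/2, -1):
  L = 8*sqrt(5)/35, M = 0, N = 2*sqrt(5)/7.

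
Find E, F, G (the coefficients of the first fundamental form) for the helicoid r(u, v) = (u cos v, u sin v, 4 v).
E = 1;  F = 0;  G = u^2 + 16

Compute partials: r_u = (cos(v), sin(v), 0), r_v = (-u*sin(v), u*cos(v), 4). Then
  E = r_u · r_u = 1,
  F = r_u · r_v = 0,
  G = r_v · r_v = u^2 + 16.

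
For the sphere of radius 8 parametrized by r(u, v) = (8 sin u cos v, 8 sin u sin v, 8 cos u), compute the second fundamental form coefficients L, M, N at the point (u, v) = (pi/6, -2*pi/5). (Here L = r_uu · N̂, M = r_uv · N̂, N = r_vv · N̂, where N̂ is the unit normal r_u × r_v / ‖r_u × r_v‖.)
L = -8;  M = 0;  N = -2

Compute the unit normal N̂(u, v) = (sin(u)^2*cos(v)/Abs(sin(u)), sin(u)^2*sin(v)/Abs(sin(u)), sin(2*u)/(2*Abs(sin(u)))), and the second partials r_uu, r_uv, r_vv. Take dot products:
  L(u, v) = r_uu · N̂ = -8*sin(u)/Abs(sin(u)),
  M(u, v) = r_uv · N̂ = 0,
  N(u, v) = r_vv · N̂ = -8*sin(u)^3/Abs(sin(u)).
Evaluating at (u, v) = (pi/6, -2*pi/5):
  L = -8, M = 0, N = -2.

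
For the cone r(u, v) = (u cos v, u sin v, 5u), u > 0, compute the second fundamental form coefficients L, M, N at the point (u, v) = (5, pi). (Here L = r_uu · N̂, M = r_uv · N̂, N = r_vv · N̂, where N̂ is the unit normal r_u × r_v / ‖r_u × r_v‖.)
L = 0;  M = 0;  N = 25*sqrt(26)/26

Compute the unit normal N̂(u, v) = (-5*sqrt(26)*u*cos(v)/(26*Abs(u)), -5*sqrt(26)*u*sin(v)/(26*Abs(u)), sqrt(26)*u/(26*Abs(u))), and the second partials r_uu, r_uv, r_vv. Take dot products:
  L(u, v) = r_uu · N̂ = 0,
  M(u, v) = r_uv · N̂ = 0,
  N(u, v) = r_vv · N̂ = 5*sqrt(26)*u^2/(26*Abs(u)).
Evaluating at (u, v) = (5, pi):
  L = 0, M = 0, N = 25*sqrt(26)/26.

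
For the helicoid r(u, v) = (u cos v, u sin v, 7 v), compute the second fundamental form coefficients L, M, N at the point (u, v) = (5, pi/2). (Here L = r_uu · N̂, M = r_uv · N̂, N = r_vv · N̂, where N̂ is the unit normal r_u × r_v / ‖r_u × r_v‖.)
L = 0;  M = -7*sqrt(74)/74;  N = 0

Compute the unit normal N̂(u, v) = (7*sin(v)/sqrt(u^2 + 49), -7*cos(v)/sqrt(u^2 + 49), u/sqrt(u^2 + 49)), and the second partials r_uu, r_uv, r_vv. Take dot products:
  L(u, v) = r_uu · N̂ = 0,
  M(u, v) = r_uv · N̂ = -7/sqrt(u^2 + 49),
  N(u, v) = r_vv · N̂ = 0.
Evaluating at (u, v) = (5, pi/2):
  L = 0, M = -7*sqrt(74)/74, N = 0.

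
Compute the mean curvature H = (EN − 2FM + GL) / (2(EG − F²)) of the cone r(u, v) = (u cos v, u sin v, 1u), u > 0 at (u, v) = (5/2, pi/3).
H = sqrt(2)/10

With E = 2, F = 0, G = u^2, L = 0, M = 0, N = sqrt(2)*u^2/(2*Abs(u)), assemble
  H = (EN − 2FM + GL) / (2(EG − F²)) = sqrt(2)/(4*Abs(u)).
At (u, v) = (5/2, pi/3): H = sqrt(2)/10.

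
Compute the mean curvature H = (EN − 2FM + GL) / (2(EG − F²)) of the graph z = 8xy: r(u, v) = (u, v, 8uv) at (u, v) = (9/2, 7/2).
H = -8064*sqrt(2081)/4330561

With E = 64*v^2 + 1, F = 64*u*v, G = 64*u^2 + 1, L = 0, M = 8/sqrt(64*u^2 + 64*v^2 + 1), N = 0, assemble
  H = (EN − 2FM + GL) / (2(EG − F²)) = -512*u*v/(64*u^2 + 64*v^2 + 1)^(3/2).
At (u, v) = (9/2, 7/2): H = -8064*sqrt(2081)/4330561.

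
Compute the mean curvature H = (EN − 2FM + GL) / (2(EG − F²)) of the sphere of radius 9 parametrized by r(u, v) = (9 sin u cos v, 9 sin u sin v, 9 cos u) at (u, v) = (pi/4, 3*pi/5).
H = -1/9

With E = 81, F = 0, G = 81*sin(u)^2, L = -9*sin(u)/Abs(sin(u)), M = 0, N = -9*sin(u)^3/Abs(sin(u)), assemble
  H = (EN − 2FM + GL) / (2(EG − F²)) = -sin(u)/(9*Abs(sin(u))).
At (u, v) = (pi/4, 3*pi/5): H = -1/9.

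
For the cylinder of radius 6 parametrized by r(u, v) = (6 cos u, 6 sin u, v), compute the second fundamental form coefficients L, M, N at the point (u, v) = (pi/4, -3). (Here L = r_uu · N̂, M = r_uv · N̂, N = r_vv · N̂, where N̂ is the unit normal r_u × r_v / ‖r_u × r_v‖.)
L = -6;  M = 0;  N = 0

Compute the unit normal N̂(u, v) = (cos(u), sin(u), 0), and the second partials r_uu, r_uv, r_vv. Take dot products:
  L(u, v) = r_uu · N̂ = -6,
  M(u, v) = r_uv · N̂ = 0,
  N(u, v) = r_vv · N̂ = 0.
Evaluating at (u, v) = (pi/4, -3):
  L = -6, M = 0, N = 0.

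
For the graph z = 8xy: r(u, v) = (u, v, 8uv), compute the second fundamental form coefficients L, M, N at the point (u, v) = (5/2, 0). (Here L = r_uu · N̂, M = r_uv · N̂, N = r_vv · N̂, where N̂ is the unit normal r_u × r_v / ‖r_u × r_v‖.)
L = 0;  M = 8*sqrt(401)/401;  N = 0

Compute the unit normal N̂(u, v) = (-8*v/sqrt(64*u^2 + 64*v^2 + 1), -8*u/sqrt(64*u^2 + 64*v^2 + 1), 1/sqrt(64*u^2 + 64*v^2 + 1)), and the second partials r_uu, r_uv, r_vv. Take dot products:
  L(u, v) = r_uu · N̂ = 0,
  M(u, v) = r_uv · N̂ = 8/sqrt(64*u^2 + 64*v^2 + 1),
  N(u, v) = r_vv · N̂ = 0.
Evaluating at (u, v) = (5/2, 0):
  L = 0, M = 8*sqrt(401)/401, N = 0.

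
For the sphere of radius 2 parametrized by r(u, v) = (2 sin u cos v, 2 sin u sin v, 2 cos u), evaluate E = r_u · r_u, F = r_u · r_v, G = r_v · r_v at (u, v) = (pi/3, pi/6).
E = 4;  F = 0;  G = 3

Partials: r_u = (2*cos(u)*cos(v), 2*sin(v)*cos(u), -2*sin(u)), r_v = (-2*sin(u)*sin(v), 2*sin(u)*cos(v), 0). As functions of (u, v):
  E = r_u · r_u = 4,
  F = r_u · r_v = 0,
  G = r_v · r_v = 4*sin(u)^2.
Evaluating at (u, v) = (pi/3, pi/6): E = 4, F = 0, G = 3.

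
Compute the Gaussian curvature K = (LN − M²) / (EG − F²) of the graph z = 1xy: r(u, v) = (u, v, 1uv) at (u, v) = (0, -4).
K = -1/289

Coefficients of the first fundamental form: E = v^2 + 1, F = u*v, G = u^2 + 1.
Coefficients of the second fundamental form: L = 0, M = 1/sqrt(u^2 + v^2 + 1), N = 0.
Assemble K = (LN − M²)/(EG − F²) = 1/((u^2*v^2 - (u^2 + 1)*(v^2 + 1))*(u^2 + v^2 + 1)). At (u, v) = (0, -4): K = -1/289.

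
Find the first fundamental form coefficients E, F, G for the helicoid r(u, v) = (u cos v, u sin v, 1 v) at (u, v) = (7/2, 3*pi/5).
E = 1;  F = 0;  G = 53/4

Partials: r_u = (cos(v), sin(v), 0), r_v = (-u*sin(v), u*cos(v), 1). As functions of (u, v):
  E = r_u · r_u = 1,
  F = r_u · r_v = 0,
  G = r_v · r_v = u^2 + 1.
Evaluating at (u, v) = (7/2, 3*pi/5): E = 1, F = 0, G = 53/4.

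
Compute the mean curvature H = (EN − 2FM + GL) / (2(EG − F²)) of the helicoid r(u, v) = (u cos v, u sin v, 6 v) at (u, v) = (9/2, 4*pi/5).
H = 0

With E = 1, F = 0, G = u^2 + 36, L = 0, M = -6/sqrt(u^2 + 36), N = 0, assemble
  H = (EN − 2FM + GL) / (2(EG − F²)) = 0.
At (u, v) = (9/2, 4*pi/5): H = 0.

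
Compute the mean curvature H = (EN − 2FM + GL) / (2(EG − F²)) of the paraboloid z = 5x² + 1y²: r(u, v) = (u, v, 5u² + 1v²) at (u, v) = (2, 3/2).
H = 11*sqrt(410)/4100

With E = 100*u^2 + 1, F = 20*u*v, G = 4*v^2 + 1, L = 10/sqrt(100*u^2 + 4*v^2 + 1), M = 0, N = 2/sqrt(100*u^2 + 4*v^2 + 1), assemble
  H = (EN − 2FM + GL) / (2(EG − F²)) = 2*(50*u^2 + 10*v^2 + 3)/(100*u^2 + 4*v^2 + 1)^(3/2).
At (u, v) = (2, 3/2): H = 11*sqrt(410)/4100.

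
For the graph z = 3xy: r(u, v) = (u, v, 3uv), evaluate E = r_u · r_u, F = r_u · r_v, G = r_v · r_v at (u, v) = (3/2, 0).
E = 1;  F = 0;  G = 85/4

Partials: r_u = (1, 0, 3*v), r_v = (0, 1, 3*u). As functions of (u, v):
  E = r_u · r_u = 9*v^2 + 1,
  F = r_u · r_v = 9*u*v,
  G = r_v · r_v = 9*u^2 + 1.
Evaluating at (u, v) = (3/2, 0): E = 1, F = 0, G = 85/4.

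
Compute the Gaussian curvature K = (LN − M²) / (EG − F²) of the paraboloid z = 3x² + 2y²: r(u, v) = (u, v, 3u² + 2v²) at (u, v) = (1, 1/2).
K = 24/1681

Coefficients of the first fundamental form: E = 36*u^2 + 1, F = 24*u*v, G = 16*v^2 + 1.
Coefficients of the second fundamental form: L = 6/sqrt(36*u^2 + 16*v^2 + 1), M = 0, N = 4/sqrt(36*u^2 + 16*v^2 + 1).
Assemble K = (LN − M²)/(EG − F²) = 24/(1296*u^4 + 1152*u^2*v^2 + 72*u^2 + 256*v^4 + 32*v^2 + 1). At (u, v) = (1, 1/2): K = 24/1681.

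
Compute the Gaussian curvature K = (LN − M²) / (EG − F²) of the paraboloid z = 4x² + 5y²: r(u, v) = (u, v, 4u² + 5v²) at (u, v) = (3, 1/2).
K = 20/90601

Coefficients of the first fundamental form: E = 64*u^2 + 1, F = 80*u*v, G = 100*v^2 + 1.
Coefficients of the second fundamental form: L = 8/sqrt(64*u^2 + 100*v^2 + 1), M = 0, N = 10/sqrt(64*u^2 + 100*v^2 + 1).
Assemble K = (LN − M²)/(EG − F²) = 80/(4096*u^4 + 12800*u^2*v^2 + 128*u^2 + 10000*v^4 + 200*v^2 + 1). At (u, v) = (3, 1/2): K = 20/90601.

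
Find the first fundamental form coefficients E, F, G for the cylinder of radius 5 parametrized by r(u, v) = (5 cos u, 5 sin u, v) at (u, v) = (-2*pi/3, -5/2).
E = 25;  F = 0;  G = 1

Partials: r_u = (-5*sin(u), 5*cos(u), 0), r_v = (0, 0, 1). As functions of (u, v):
  E = r_u · r_u = 25,
  F = r_u · r_v = 0,
  G = r_v · r_v = 1.
Evaluating at (u, v) = (-2*pi/3, -5/2): E = 25, F = 0, G = 1.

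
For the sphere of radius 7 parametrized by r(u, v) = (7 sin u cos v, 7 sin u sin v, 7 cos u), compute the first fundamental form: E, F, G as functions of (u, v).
E = 49;  F = 0;  G = 49*sin(u)^2

Compute partials: r_u = (7*cos(u)*cos(v), 7*sin(v)*cos(u), -7*sin(u)), r_v = (-7*sin(u)*sin(v), 7*sin(u)*cos(v), 0). Then
  E = r_u · r_u = 49,
  F = r_u · r_v = 0,
  G = r_v · r_v = 49*sin(u)^2.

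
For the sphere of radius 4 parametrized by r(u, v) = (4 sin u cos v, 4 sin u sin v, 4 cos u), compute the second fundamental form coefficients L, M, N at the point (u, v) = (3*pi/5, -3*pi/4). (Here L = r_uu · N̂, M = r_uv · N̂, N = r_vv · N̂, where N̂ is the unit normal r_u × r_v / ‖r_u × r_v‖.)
L = -4;  M = 0;  N = -5/2 - sqrt(5)/2

Compute the unit normal N̂(u, v) = (sin(u)^2*cos(v)/Abs(sin(u)), sin(u)^2*sin(v)/Abs(sin(u)), sin(2*u)/(2*Abs(sin(u)))), and the second partials r_uu, r_uv, r_vv. Take dot products:
  L(u, v) = r_uu · N̂ = -4*sin(u)/Abs(sin(u)),
  M(u, v) = r_uv · N̂ = 0,
  N(u, v) = r_vv · N̂ = -4*sin(u)^3/Abs(sin(u)).
Evaluating at (u, v) = (3*pi/5, -3*pi/4):
  L = -4, M = 0, N = -5/2 - sqrt(5)/2.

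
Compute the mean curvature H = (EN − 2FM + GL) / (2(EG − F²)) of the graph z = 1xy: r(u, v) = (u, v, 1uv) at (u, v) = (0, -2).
H = 0

With E = v^2 + 1, F = u*v, G = u^2 + 1, L = 0, M = 1/sqrt(u^2 + v^2 + 1), N = 0, assemble
  H = (EN − 2FM + GL) / (2(EG − F²)) = -u*v/(u^2 + v^2 + 1)^(3/2).
At (u, v) = (0, -2): H = 0.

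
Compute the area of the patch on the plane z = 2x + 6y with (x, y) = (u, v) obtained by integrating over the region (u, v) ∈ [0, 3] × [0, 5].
Area = 15*sqrt(41)

Area = ∫∫ √(EG − F²) du dv with √(EG − F²) = sqrt(41). Integrating over [0, 3] × [0, 5] gives 15*sqrt(41).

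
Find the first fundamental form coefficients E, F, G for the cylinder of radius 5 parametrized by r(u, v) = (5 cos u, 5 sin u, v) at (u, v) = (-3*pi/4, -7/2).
E = 25;  F = 0;  G = 1

Partials: r_u = (-5*sin(u), 5*cos(u), 0), r_v = (0, 0, 1). As functions of (u, v):
  E = r_u · r_u = 25,
  F = r_u · r_v = 0,
  G = r_v · r_v = 1.
Evaluating at (u, v) = (-3*pi/4, -7/2): E = 25, F = 0, G = 1.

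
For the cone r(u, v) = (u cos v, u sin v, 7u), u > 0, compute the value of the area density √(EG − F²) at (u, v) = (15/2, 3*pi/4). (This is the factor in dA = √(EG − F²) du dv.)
√(EG − F²)|_{(15/2, 3*pi/4)} = 75*sqrt(2)/2

E = 50, F = 0, G = u^2, so EG − F² = 50*u^2. Taking the positive square root: √(EG − F²) = 5*sqrt(2)*Abs(u). At (u, v) = (15/2, 3*pi/4): 75*sqrt(2)/2.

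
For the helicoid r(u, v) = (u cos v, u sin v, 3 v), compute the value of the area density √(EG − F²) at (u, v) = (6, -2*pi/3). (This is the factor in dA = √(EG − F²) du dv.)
√(EG − F²)|_{(6, -2*pi/3)} = 3*sqrt(5)

E = 1, F = 0, G = u^2 + 9, so EG − F² = u^2 + 9. Taking the positive square root: √(EG − F²) = sqrt(u^2 + 9). At (u, v) = (6, -2*pi/3): 3*sqrt(5).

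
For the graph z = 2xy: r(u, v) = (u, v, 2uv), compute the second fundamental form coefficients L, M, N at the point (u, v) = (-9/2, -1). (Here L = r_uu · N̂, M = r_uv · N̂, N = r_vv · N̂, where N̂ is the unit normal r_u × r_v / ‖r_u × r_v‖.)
L = 0;  M = sqrt(86)/43;  N = 0

Compute the unit normal N̂(u, v) = (-2*v/sqrt(4*u^2 + 4*v^2 + 1), -2*u/sqrt(4*u^2 + 4*v^2 + 1), 1/sqrt(4*u^2 + 4*v^2 + 1)), and the second partials r_uu, r_uv, r_vv. Take dot products:
  L(u, v) = r_uu · N̂ = 0,
  M(u, v) = r_uv · N̂ = 2/sqrt(4*u^2 + 4*v^2 + 1),
  N(u, v) = r_vv · N̂ = 0.
Evaluating at (u, v) = (-9/2, -1):
  L = 0, M = sqrt(86)/43, N = 0.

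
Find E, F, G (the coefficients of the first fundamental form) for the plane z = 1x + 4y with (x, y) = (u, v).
E = 2;  F = 4;  G = 17

Compute partials: r_u = (1, 0, 1), r_v = (0, 1, 4). Then
  E = r_u · r_u = 2,
  F = r_u · r_v = 4,
  G = r_v · r_v = 17.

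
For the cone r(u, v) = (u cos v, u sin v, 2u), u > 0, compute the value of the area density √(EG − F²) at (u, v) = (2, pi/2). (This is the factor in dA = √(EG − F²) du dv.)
√(EG − F²)|_{(2, pi/2)} = 2*sqrt(5)

E = 5, F = 0, G = u^2, so EG − F² = 5*u^2. Taking the positive square root: √(EG − F²) = sqrt(5)*Abs(u). At (u, v) = (2, pi/2): 2*sqrt(5).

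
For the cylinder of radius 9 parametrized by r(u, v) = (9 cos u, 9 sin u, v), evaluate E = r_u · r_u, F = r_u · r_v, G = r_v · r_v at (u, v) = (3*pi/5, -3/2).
E = 81;  F = 0;  G = 1

Partials: r_u = (-9*sin(u), 9*cos(u), 0), r_v = (0, 0, 1). As functions of (u, v):
  E = r_u · r_u = 81,
  F = r_u · r_v = 0,
  G = r_v · r_v = 1.
Evaluating at (u, v) = (3*pi/5, -3/2): E = 81, F = 0, G = 1.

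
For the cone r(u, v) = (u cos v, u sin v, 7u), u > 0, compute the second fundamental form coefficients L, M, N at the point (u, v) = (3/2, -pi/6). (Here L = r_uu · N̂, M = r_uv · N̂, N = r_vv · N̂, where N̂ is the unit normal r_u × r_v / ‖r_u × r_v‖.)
L = 0;  M = 0;  N = 21*sqrt(2)/20

Compute the unit normal N̂(u, v) = (-7*sqrt(2)*u*cos(v)/(10*Abs(u)), -7*sqrt(2)*u*sin(v)/(10*Abs(u)), sqrt(2)*u/(10*Abs(u))), and the second partials r_uu, r_uv, r_vv. Take dot products:
  L(u, v) = r_uu · N̂ = 0,
  M(u, v) = r_uv · N̂ = 0,
  N(u, v) = r_vv · N̂ = 7*sqrt(2)*u^2/(10*Abs(u)).
Evaluating at (u, v) = (3/2, -pi/6):
  L = 0, M = 0, N = 21*sqrt(2)/20.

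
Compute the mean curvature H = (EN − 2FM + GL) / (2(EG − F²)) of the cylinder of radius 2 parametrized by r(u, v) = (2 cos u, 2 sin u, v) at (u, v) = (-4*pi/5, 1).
H = -1/4

With E = 4, F = 0, G = 1, L = -2, M = 0, N = 0, assemble
  H = (EN − 2FM + GL) / (2(EG − F²)) = -1/4.
At (u, v) = (-4*pi/5, 1): H = -1/4.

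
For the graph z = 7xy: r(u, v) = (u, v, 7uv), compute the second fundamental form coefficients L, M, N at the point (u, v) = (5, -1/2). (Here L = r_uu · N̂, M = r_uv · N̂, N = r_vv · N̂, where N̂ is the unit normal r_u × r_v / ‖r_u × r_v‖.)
L = 0;  M = 14*sqrt(4953)/4953;  N = 0

Compute the unit normal N̂(u, v) = (-7*v/sqrt(49*u^2 + 49*v^2 + 1), -7*u/sqrt(49*u^2 + 49*v^2 + 1), 1/sqrt(49*u^2 + 49*v^2 + 1)), and the second partials r_uu, r_uv, r_vv. Take dot products:
  L(u, v) = r_uu · N̂ = 0,
  M(u, v) = r_uv · N̂ = 7/sqrt(49*u^2 + 49*v^2 + 1),
  N(u, v) = r_vv · N̂ = 0.
Evaluating at (u, v) = (5, -1/2):
  L = 0, M = 14*sqrt(4953)/4953, N = 0.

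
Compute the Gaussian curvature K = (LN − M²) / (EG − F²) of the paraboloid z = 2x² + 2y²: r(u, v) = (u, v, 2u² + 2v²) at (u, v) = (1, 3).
K = 16/25921

Coefficients of the first fundamental form: E = 16*u^2 + 1, F = 16*u*v, G = 16*v^2 + 1.
Coefficients of the second fundamental form: L = 4/sqrt(16*u^2 + 16*v^2 + 1), M = 0, N = 4/sqrt(16*u^2 + 16*v^2 + 1).
Assemble K = (LN − M²)/(EG − F²) = 16/(256*u^4 + 512*u^2*v^2 + 32*u^2 + 256*v^4 + 32*v^2 + 1). At (u, v) = (1, 3): K = 16/25921.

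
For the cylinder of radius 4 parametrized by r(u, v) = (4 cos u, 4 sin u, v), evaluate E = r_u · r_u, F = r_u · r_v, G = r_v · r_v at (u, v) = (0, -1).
E = 16;  F = 0;  G = 1

Partials: r_u = (-4*sin(u), 4*cos(u), 0), r_v = (0, 0, 1). As functions of (u, v):
  E = r_u · r_u = 16,
  F = r_u · r_v = 0,
  G = r_v · r_v = 1.
Evaluating at (u, v) = (0, -1): E = 16, F = 0, G = 1.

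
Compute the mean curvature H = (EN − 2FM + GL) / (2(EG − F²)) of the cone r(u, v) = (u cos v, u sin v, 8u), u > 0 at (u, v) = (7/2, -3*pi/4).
H = 8*sqrt(65)/455

With E = 65, F = 0, G = u^2, L = 0, M = 0, N = 8*sqrt(65)*u^2/(65*Abs(u)), assemble
  H = (EN − 2FM + GL) / (2(EG − F²)) = 4*sqrt(65)/(65*Abs(u)).
At (u, v) = (7/2, -3*pi/4): H = 8*sqrt(65)/455.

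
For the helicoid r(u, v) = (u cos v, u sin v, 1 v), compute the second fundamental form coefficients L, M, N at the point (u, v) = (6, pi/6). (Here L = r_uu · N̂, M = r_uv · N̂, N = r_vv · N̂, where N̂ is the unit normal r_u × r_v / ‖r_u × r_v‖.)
L = 0;  M = -sqrt(37)/37;  N = 0

Compute the unit normal N̂(u, v) = (sin(v)/sqrt(u^2 + 1), -cos(v)/sqrt(u^2 + 1), u/sqrt(u^2 + 1)), and the second partials r_uu, r_uv, r_vv. Take dot products:
  L(u, v) = r_uu · N̂ = 0,
  M(u, v) = r_uv · N̂ = -1/sqrt(u^2 + 1),
  N(u, v) = r_vv · N̂ = 0.
Evaluating at (u, v) = (6, pi/6):
  L = 0, M = -sqrt(37)/37, N = 0.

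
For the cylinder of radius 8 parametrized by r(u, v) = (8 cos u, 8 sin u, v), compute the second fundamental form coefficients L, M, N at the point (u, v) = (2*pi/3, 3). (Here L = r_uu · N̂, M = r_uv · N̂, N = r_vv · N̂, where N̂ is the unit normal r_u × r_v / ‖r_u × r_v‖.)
L = -8;  M = 0;  N = 0

Compute the unit normal N̂(u, v) = (cos(u), sin(u), 0), and the second partials r_uu, r_uv, r_vv. Take dot products:
  L(u, v) = r_uu · N̂ = -8,
  M(u, v) = r_uv · N̂ = 0,
  N(u, v) = r_vv · N̂ = 0.
Evaluating at (u, v) = (2*pi/3, 3):
  L = -8, M = 0, N = 0.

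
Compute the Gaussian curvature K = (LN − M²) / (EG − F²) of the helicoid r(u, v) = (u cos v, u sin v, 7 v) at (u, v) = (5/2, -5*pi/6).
K = -784/48841

Coefficients of the first fundamental form: E = 1, F = 0, G = u^2 + 49.
Coefficients of the second fundamental form: L = 0, M = -7/sqrt(u^2 + 49), N = 0.
Assemble K = (LN − M²)/(EG − F²) = -49/(u^2 + 49)^2. At (u, v) = (5/2, -5*pi/6): K = -784/48841.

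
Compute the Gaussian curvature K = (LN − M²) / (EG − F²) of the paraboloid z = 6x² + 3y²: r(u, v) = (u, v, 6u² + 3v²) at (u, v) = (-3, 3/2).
K = 18/474721

Coefficients of the first fundamental form: E = 144*u^2 + 1, F = 72*u*v, G = 36*v^2 + 1.
Coefficients of the second fundamental form: L = 12/sqrt(144*u^2 + 36*v^2 + 1), M = 0, N = 6/sqrt(144*u^2 + 36*v^2 + 1).
Assemble K = (LN − M²)/(EG − F²) = 72/(20736*u^4 + 10368*u^2*v^2 + 288*u^2 + 1296*v^4 + 72*v^2 + 1). At (u, v) = (-3, 3/2): K = 18/474721.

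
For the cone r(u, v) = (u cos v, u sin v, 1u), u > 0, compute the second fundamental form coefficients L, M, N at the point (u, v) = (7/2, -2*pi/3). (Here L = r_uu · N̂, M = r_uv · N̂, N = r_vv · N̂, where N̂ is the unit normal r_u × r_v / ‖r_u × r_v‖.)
L = 0;  M = 0;  N = 7*sqrt(2)/4

Compute the unit normal N̂(u, v) = (-sqrt(2)*u*cos(v)/(2*Abs(u)), -sqrt(2)*u*sin(v)/(2*Abs(u)), sqrt(2)*u/(2*Abs(u))), and the second partials r_uu, r_uv, r_vv. Take dot products:
  L(u, v) = r_uu · N̂ = 0,
  M(u, v) = r_uv · N̂ = 0,
  N(u, v) = r_vv · N̂ = sqrt(2)*u^2/(2*Abs(u)).
Evaluating at (u, v) = (7/2, -2*pi/3):
  L = 0, M = 0, N = 7*sqrt(2)/4.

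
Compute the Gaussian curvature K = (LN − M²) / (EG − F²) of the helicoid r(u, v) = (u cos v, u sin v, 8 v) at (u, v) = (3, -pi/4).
K = -64/5329

Coefficients of the first fundamental form: E = 1, F = 0, G = u^2 + 64.
Coefficients of the second fundamental form: L = 0, M = -8/sqrt(u^2 + 64), N = 0.
Assemble K = (LN − M²)/(EG − F²) = -64/(u^2 + 64)^2. At (u, v) = (3, -pi/4): K = -64/5329.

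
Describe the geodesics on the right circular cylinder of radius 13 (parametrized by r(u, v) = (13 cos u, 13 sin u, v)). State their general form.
The cylinder is flat (K = 0) and locally isometric to the plane via the development (u, v) ↦ (13 u, v). Geodesics are the pre-images of straight lines: circles (v constant), vertical lines (u constant), and helices (v = c · u + d) for constants c, d.

A right cylinder has E = 13², F = 0, G = 1, so EG − F² = 13², and L = −13, M = N = 0, giving K = (LN − M²)/(EG − F²) = 0 everywhere. A flat surface is locally isometric to the Euclidean plane via the map (u, v) ↦ (13 u, v). Straight lines in the (x̃, ỹ) plane pull back to: (a) horizontal circles (v = const), (b) vertical generators (u = const), and (c) helices (13 u tan θ = v, i.e. v = c · u + d).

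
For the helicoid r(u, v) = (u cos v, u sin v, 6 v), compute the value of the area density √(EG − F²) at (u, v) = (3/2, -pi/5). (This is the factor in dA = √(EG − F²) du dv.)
√(EG − F²)|_{(3/2, -pi/5)} = 3*sqrt(17)/2

E = 1, F = 0, G = u^2 + 36, so EG − F² = u^2 + 36. Taking the positive square root: √(EG − F²) = sqrt(u^2 + 36). At (u, v) = (3/2, -pi/5): 3*sqrt(17)/2.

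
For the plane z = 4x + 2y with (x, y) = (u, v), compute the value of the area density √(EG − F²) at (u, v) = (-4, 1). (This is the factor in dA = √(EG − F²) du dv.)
√(EG − F²)|_{(-4, 1)} = sqrt(21)

E = 17, F = 8, G = 5, so EG − F² = 21. Taking the positive square root: √(EG − F²) = sqrt(21). At (u, v) = (-4, 1): sqrt(21).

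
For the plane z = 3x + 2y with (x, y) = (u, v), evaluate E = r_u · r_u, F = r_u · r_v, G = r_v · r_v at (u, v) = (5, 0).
E = 10;  F = 6;  G = 5

Partials: r_u = (1, 0, 3), r_v = (0, 1, 2). As functions of (u, v):
  E = r_u · r_u = 10,
  F = r_u · r_v = 6,
  G = r_v · r_v = 5.
Evaluating at (u, v) = (5, 0): E = 10, F = 6, G = 5.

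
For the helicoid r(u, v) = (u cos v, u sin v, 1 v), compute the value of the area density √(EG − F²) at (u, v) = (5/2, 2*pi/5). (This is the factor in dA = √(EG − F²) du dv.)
√(EG − F²)|_{(5/2, 2*pi/5)} = sqrt(29)/2

E = 1, F = 0, G = u^2 + 1, so EG − F² = u^2 + 1. Taking the positive square root: √(EG − F²) = sqrt(u^2 + 1). At (u, v) = (5/2, 2*pi/5): sqrt(29)/2.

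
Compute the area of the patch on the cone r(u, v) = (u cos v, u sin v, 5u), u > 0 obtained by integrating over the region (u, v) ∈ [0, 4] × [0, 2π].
Area = 16*sqrt(26)*pi

Area = ∫∫ √(EG − F²) du dv with √(EG − F²) = sqrt(26)*Abs(u). Integrating over [0, 4] × [0, 2π] gives 16*sqrt(26)*pi.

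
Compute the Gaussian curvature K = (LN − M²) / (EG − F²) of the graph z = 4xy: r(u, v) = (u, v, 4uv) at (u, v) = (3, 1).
K = -16/25921

Coefficients of the first fundamental form: E = 16*v^2 + 1, F = 16*u*v, G = 16*u^2 + 1.
Coefficients of the second fundamental form: L = 0, M = 4/sqrt(16*u^2 + 16*v^2 + 1), N = 0.
Assemble K = (LN − M²)/(EG − F²) = -16/(256*u^4 + 512*u^2*v^2 + 32*u^2 + 256*v^4 + 32*v^2 + 1). At (u, v) = (3, 1): K = -16/25921.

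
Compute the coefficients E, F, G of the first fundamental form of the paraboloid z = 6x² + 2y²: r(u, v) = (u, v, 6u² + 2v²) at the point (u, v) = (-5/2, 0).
E = 901;  F = 0;  G = 1

Partials: r_u = (1, 0, 12*u), r_v = (0, 1, 4*v). As functions of (u, v):
  E = r_u · r_u = 144*u^2 + 1,
  F = r_u · r_v = 48*u*v,
  G = r_v · r_v = 16*v^2 + 1.
Evaluating at (u, v) = (-5/2, 0): E = 901, F = 0, G = 1.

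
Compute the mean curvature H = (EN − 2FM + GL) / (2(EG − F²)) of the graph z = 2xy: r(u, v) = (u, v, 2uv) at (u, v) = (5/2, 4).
H = -4*sqrt(10)/135

With E = 4*v^2 + 1, F = 4*u*v, G = 4*u^2 + 1, L = 0, M = 2/sqrt(4*u^2 + 4*v^2 + 1), N = 0, assemble
  H = (EN − 2FM + GL) / (2(EG − F²)) = -8*u*v/(4*u^2 + 4*v^2 + 1)^(3/2).
At (u, v) = (5/2, 4): H = -4*sqrt(10)/135.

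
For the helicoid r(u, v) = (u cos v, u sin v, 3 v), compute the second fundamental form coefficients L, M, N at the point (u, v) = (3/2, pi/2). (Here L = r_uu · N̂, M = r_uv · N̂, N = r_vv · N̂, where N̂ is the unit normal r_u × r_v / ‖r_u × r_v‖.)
L = 0;  M = -2*sqrt(5)/5;  N = 0

Compute the unit normal N̂(u, v) = (3*sin(v)/sqrt(u^2 + 9), -3*cos(v)/sqrt(u^2 + 9), u/sqrt(u^2 + 9)), and the second partials r_uu, r_uv, r_vv. Take dot products:
  L(u, v) = r_uu · N̂ = 0,
  M(u, v) = r_uv · N̂ = -3/sqrt(u^2 + 9),
  N(u, v) = r_vv · N̂ = 0.
Evaluating at (u, v) = (3/2, pi/2):
  L = 0, M = -2*sqrt(5)/5, N = 0.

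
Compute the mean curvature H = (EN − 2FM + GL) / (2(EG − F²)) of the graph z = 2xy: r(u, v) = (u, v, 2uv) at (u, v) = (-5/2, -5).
H = -25*sqrt(14)/1323

With E = 4*v^2 + 1, F = 4*u*v, G = 4*u^2 + 1, L = 0, M = 2/sqrt(4*u^2 + 4*v^2 + 1), N = 0, assemble
  H = (EN − 2FM + GL) / (2(EG − F²)) = -8*u*v/(4*u^2 + 4*v^2 + 1)^(3/2).
At (u, v) = (-5/2, -5): H = -25*sqrt(14)/1323.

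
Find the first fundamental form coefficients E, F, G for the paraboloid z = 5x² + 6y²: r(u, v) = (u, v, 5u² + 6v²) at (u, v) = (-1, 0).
E = 101;  F = 0;  G = 1

Partials: r_u = (1, 0, 10*u), r_v = (0, 1, 12*v). As functions of (u, v):
  E = r_u · r_u = 100*u^2 + 1,
  F = r_u · r_v = 120*u*v,
  G = r_v · r_v = 144*v^2 + 1.
Evaluating at (u, v) = (-1, 0): E = 101, F = 0, G = 1.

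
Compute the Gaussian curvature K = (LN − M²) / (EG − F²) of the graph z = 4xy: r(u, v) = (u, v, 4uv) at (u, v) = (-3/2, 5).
K = -16/190969

Coefficients of the first fundamental form: E = 16*v^2 + 1, F = 16*u*v, G = 16*u^2 + 1.
Coefficients of the second fundamental form: L = 0, M = 4/sqrt(16*u^2 + 16*v^2 + 1), N = 0.
Assemble K = (LN − M²)/(EG − F²) = -16/(256*u^4 + 512*u^2*v^2 + 32*u^2 + 256*v^4 + 32*v^2 + 1). At (u, v) = (-3/2, 5): K = -16/190969.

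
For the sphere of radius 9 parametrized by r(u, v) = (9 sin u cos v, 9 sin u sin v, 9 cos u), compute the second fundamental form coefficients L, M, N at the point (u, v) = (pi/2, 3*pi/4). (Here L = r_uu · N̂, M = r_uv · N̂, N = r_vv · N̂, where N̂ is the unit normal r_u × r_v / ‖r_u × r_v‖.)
L = -9;  M = 0;  N = -9

Compute the unit normal N̂(u, v) = (sin(u)^2*cos(v)/Abs(sin(u)), sin(u)^2*sin(v)/Abs(sin(u)), sin(2*u)/(2*Abs(sin(u)))), and the second partials r_uu, r_uv, r_vv. Take dot products:
  L(u, v) = r_uu · N̂ = -9*sin(u)/Abs(sin(u)),
  M(u, v) = r_uv · N̂ = 0,
  N(u, v) = r_vv · N̂ = -9*sin(u)^3/Abs(sin(u)).
Evaluating at (u, v) = (pi/2, 3*pi/4):
  L = -9, M = 0, N = -9.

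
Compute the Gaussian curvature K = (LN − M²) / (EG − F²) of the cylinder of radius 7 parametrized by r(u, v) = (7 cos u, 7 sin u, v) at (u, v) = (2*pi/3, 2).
K = 0

Coefficients of the first fundamental form: E = 49, F = 0, G = 1.
Coefficients of the second fundamental form: L = -7, M = 0, N = 0.
Assemble K = (LN − M²)/(EG − F²) = 0. At (u, v) = (2*pi/3, 2): K = 0.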